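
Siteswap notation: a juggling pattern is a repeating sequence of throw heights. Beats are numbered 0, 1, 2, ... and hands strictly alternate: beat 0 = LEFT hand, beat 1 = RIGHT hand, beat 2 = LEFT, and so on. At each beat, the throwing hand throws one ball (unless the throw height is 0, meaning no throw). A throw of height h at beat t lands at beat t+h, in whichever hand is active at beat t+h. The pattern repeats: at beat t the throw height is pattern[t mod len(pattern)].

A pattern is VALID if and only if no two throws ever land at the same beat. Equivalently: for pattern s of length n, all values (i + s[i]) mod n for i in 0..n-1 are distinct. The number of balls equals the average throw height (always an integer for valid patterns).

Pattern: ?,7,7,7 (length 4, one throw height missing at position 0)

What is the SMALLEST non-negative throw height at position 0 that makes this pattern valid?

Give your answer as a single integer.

i=0: s[i]=? (unknown)
i=1: (1 + 7) mod 4 = 0
i=2: (2 + 7) mod 4 = 1
i=3: (3 + 7) mod 4 = 2
Known residues: [0, 1, 2]; need a permutation of 0..3, so missing residue r = 3
Need (0 + s) mod 4 = 3; smallest s = (3 - 0) mod 4 = 3

Answer: 3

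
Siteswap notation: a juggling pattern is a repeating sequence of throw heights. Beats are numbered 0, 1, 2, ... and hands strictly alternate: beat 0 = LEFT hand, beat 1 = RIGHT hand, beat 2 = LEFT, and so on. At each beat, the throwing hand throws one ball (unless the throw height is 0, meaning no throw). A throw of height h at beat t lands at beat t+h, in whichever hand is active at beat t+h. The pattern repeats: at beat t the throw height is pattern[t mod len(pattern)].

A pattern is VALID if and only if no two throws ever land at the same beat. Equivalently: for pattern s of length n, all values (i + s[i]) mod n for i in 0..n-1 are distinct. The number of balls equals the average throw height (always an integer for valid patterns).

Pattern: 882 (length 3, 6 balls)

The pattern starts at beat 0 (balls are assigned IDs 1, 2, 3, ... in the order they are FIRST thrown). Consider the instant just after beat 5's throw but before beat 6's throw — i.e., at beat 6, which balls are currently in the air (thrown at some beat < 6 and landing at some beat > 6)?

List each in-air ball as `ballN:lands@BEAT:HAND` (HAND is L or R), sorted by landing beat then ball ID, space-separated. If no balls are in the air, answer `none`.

Answer: ball5:lands@7:R ball1:lands@8:L ball2:lands@9:R ball4:lands@11:R ball3:lands@12:L

Derivation:
Beat 0 (L): throw ball1 h=8 -> lands@8:L; in-air after throw: [b1@8:L]
Beat 1 (R): throw ball2 h=8 -> lands@9:R; in-air after throw: [b1@8:L b2@9:R]
Beat 2 (L): throw ball3 h=2 -> lands@4:L; in-air after throw: [b3@4:L b1@8:L b2@9:R]
Beat 3 (R): throw ball4 h=8 -> lands@11:R; in-air after throw: [b3@4:L b1@8:L b2@9:R b4@11:R]
Beat 4 (L): throw ball3 h=8 -> lands@12:L; in-air after throw: [b1@8:L b2@9:R b4@11:R b3@12:L]
Beat 5 (R): throw ball5 h=2 -> lands@7:R; in-air after throw: [b5@7:R b1@8:L b2@9:R b4@11:R b3@12:L]
Beat 6 (L): throw ball6 h=8 -> lands@14:L; in-air after throw: [b5@7:R b1@8:L b2@9:R b4@11:R b3@12:L b6@14:L]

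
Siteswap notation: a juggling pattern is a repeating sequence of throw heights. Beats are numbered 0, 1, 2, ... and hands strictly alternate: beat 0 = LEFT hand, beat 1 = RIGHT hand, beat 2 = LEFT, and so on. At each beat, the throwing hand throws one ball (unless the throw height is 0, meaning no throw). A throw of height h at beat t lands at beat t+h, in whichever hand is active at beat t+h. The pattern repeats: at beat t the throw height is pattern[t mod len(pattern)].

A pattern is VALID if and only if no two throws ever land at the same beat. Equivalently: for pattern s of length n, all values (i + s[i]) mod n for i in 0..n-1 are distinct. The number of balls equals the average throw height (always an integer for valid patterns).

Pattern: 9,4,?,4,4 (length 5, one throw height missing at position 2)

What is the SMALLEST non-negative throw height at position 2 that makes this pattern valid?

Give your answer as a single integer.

i=0: (0 + 9) mod 5 = 4
i=1: (1 + 4) mod 5 = 0
i=2: s[i]=? (unknown)
i=3: (3 + 4) mod 5 = 2
i=4: (4 + 4) mod 5 = 3
Known residues: [0, 2, 3, 4]; need a permutation of 0..4, so missing residue r = 1
Need (2 + s) mod 5 = 1; smallest s = (1 - 2) mod 5 = 4

Answer: 4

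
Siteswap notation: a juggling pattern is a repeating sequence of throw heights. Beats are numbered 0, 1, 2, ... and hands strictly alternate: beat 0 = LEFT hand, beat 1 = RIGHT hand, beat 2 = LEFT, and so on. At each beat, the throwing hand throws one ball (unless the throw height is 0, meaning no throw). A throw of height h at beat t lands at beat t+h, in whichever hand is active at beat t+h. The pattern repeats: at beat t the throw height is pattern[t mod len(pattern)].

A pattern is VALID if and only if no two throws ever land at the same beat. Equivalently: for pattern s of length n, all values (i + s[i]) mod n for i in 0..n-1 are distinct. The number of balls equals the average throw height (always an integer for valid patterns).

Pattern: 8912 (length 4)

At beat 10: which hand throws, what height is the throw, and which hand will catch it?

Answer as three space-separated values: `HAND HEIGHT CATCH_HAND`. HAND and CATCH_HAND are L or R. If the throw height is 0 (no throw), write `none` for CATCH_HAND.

Answer: L 1 R

Derivation:
Beat 10: 10 mod 2 = 0, so hand = L
Throw height = pattern[10 mod 4] = pattern[2] = 1
Lands at beat 10+1=11, 11 mod 2 = 1, so catch hand = R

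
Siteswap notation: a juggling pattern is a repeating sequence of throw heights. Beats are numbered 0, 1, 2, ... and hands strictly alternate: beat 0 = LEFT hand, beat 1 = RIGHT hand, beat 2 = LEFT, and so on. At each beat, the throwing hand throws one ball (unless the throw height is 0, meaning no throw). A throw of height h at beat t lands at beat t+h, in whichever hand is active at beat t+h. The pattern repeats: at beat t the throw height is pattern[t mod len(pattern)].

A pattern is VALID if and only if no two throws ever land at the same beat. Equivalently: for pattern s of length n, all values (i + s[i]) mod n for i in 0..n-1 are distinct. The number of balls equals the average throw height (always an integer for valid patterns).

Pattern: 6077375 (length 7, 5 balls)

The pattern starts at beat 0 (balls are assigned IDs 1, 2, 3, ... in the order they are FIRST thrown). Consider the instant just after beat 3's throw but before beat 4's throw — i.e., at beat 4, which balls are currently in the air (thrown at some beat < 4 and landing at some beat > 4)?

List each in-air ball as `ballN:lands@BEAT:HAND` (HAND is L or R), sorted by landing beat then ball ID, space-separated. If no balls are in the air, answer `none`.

Answer: ball1:lands@6:L ball2:lands@9:R ball3:lands@10:L

Derivation:
Beat 0 (L): throw ball1 h=6 -> lands@6:L; in-air after throw: [b1@6:L]
Beat 2 (L): throw ball2 h=7 -> lands@9:R; in-air after throw: [b1@6:L b2@9:R]
Beat 3 (R): throw ball3 h=7 -> lands@10:L; in-air after throw: [b1@6:L b2@9:R b3@10:L]
Beat 4 (L): throw ball4 h=3 -> lands@7:R; in-air after throw: [b1@6:L b4@7:R b2@9:R b3@10:L]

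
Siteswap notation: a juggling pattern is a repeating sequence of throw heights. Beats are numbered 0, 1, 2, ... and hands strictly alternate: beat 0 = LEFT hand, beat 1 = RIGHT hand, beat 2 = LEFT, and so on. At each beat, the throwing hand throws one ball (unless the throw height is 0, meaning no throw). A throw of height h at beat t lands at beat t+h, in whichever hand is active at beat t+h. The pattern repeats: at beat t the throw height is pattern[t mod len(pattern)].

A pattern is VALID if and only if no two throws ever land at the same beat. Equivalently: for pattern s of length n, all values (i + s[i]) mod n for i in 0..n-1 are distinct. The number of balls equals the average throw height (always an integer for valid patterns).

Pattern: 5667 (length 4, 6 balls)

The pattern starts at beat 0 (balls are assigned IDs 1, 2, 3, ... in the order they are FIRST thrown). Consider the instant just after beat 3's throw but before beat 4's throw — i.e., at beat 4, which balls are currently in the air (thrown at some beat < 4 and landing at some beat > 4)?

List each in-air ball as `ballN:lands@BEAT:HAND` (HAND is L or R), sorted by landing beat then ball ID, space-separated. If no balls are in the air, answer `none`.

Beat 0 (L): throw ball1 h=5 -> lands@5:R; in-air after throw: [b1@5:R]
Beat 1 (R): throw ball2 h=6 -> lands@7:R; in-air after throw: [b1@5:R b2@7:R]
Beat 2 (L): throw ball3 h=6 -> lands@8:L; in-air after throw: [b1@5:R b2@7:R b3@8:L]
Beat 3 (R): throw ball4 h=7 -> lands@10:L; in-air after throw: [b1@5:R b2@7:R b3@8:L b4@10:L]
Beat 4 (L): throw ball5 h=5 -> lands@9:R; in-air after throw: [b1@5:R b2@7:R b3@8:L b5@9:R b4@10:L]

Answer: ball1:lands@5:R ball2:lands@7:R ball3:lands@8:L ball4:lands@10:L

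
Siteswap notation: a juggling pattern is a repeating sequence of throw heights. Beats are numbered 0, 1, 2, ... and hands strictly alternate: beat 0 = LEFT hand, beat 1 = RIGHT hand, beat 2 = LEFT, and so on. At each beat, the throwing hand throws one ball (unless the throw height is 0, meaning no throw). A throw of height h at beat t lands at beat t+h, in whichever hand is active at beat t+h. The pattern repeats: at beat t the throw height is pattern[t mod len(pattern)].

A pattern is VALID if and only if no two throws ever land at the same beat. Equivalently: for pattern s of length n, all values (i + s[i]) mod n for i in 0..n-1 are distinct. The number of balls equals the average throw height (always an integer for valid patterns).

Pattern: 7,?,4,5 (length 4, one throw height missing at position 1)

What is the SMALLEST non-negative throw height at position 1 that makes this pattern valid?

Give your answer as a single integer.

i=0: (0 + 7) mod 4 = 3
i=1: s[i]=? (unknown)
i=2: (2 + 4) mod 4 = 2
i=3: (3 + 5) mod 4 = 0
Known residues: [0, 2, 3]; need a permutation of 0..3, so missing residue r = 1
Need (1 + s) mod 4 = 1; smallest s = (1 - 1) mod 4 = 0

Answer: 0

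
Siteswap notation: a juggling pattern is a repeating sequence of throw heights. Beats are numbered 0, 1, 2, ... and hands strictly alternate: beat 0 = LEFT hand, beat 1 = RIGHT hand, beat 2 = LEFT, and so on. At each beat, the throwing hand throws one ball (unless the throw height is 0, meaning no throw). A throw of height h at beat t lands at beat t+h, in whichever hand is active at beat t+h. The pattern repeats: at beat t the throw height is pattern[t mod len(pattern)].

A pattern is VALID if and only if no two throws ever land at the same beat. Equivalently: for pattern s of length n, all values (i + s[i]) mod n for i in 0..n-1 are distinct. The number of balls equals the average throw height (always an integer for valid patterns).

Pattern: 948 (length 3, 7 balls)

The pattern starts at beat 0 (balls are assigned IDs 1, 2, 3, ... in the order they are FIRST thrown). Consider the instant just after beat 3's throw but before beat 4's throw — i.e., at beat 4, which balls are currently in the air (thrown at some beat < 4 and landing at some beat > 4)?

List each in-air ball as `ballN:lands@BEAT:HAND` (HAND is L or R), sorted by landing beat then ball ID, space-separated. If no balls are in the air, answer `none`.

Answer: ball2:lands@5:R ball1:lands@9:R ball3:lands@10:L ball4:lands@12:L

Derivation:
Beat 0 (L): throw ball1 h=9 -> lands@9:R; in-air after throw: [b1@9:R]
Beat 1 (R): throw ball2 h=4 -> lands@5:R; in-air after throw: [b2@5:R b1@9:R]
Beat 2 (L): throw ball3 h=8 -> lands@10:L; in-air after throw: [b2@5:R b1@9:R b3@10:L]
Beat 3 (R): throw ball4 h=9 -> lands@12:L; in-air after throw: [b2@5:R b1@9:R b3@10:L b4@12:L]
Beat 4 (L): throw ball5 h=4 -> lands@8:L; in-air after throw: [b2@5:R b5@8:L b1@9:R b3@10:L b4@12:L]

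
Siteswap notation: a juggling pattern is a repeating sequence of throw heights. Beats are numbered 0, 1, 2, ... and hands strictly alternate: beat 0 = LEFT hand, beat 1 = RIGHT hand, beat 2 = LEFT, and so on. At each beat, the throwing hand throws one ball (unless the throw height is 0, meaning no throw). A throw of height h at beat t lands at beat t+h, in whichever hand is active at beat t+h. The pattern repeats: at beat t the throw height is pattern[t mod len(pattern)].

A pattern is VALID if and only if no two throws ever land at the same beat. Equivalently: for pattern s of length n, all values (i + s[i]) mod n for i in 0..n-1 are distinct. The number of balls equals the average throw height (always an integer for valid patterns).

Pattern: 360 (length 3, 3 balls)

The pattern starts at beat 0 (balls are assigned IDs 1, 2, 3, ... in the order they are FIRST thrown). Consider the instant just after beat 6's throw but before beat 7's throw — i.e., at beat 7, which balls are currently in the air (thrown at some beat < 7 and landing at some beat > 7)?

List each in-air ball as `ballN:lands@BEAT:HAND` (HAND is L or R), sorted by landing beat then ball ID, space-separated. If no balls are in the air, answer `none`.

Answer: ball1:lands@9:R ball3:lands@10:L

Derivation:
Beat 0 (L): throw ball1 h=3 -> lands@3:R; in-air after throw: [b1@3:R]
Beat 1 (R): throw ball2 h=6 -> lands@7:R; in-air after throw: [b1@3:R b2@7:R]
Beat 3 (R): throw ball1 h=3 -> lands@6:L; in-air after throw: [b1@6:L b2@7:R]
Beat 4 (L): throw ball3 h=6 -> lands@10:L; in-air after throw: [b1@6:L b2@7:R b3@10:L]
Beat 6 (L): throw ball1 h=3 -> lands@9:R; in-air after throw: [b2@7:R b1@9:R b3@10:L]
Beat 7 (R): throw ball2 h=6 -> lands@13:R; in-air after throw: [b1@9:R b3@10:L b2@13:R]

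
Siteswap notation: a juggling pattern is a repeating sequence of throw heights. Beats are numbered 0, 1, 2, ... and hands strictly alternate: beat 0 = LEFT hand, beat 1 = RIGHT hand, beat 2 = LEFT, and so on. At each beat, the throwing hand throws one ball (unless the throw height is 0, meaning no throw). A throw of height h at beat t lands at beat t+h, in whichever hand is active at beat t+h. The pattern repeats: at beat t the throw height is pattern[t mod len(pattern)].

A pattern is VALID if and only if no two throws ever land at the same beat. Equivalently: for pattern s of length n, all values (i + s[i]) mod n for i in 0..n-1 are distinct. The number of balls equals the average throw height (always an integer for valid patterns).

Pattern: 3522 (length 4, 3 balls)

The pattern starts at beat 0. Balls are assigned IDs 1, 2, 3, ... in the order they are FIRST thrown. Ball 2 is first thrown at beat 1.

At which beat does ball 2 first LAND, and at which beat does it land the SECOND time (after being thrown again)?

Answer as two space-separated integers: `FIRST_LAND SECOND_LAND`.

Beat 0 (L): throw ball1 h=3 -> lands@3:R; in-air after throw: [b1@3:R]
Beat 1 (R): throw ball2 h=5 -> lands@6:L; in-air after throw: [b1@3:R b2@6:L]
Beat 2 (L): throw ball3 h=2 -> lands@4:L; in-air after throw: [b1@3:R b3@4:L b2@6:L]
Beat 3 (R): throw ball1 h=2 -> lands@5:R; in-air after throw: [b3@4:L b1@5:R b2@6:L]
Beat 4 (L): throw ball3 h=3 -> lands@7:R; in-air after throw: [b1@5:R b2@6:L b3@7:R]
Beat 5 (R): throw ball1 h=5 -> lands@10:L; in-air after throw: [b2@6:L b3@7:R b1@10:L]
Beat 6 (L): throw ball2 h=2 -> lands@8:L; in-air after throw: [b3@7:R b2@8:L b1@10:L]
Beat 7 (R): throw ball3 h=2 -> lands@9:R; in-air after throw: [b2@8:L b3@9:R b1@10:L]
Beat 8 (L): throw ball2 h=3 -> lands@11:R; in-air after throw: [b3@9:R b1@10:L b2@11:R]
Ball 2: thrown@1 h=5 -> first land @6; rethrown@6 h=2 -> second land @8

Answer: 6 8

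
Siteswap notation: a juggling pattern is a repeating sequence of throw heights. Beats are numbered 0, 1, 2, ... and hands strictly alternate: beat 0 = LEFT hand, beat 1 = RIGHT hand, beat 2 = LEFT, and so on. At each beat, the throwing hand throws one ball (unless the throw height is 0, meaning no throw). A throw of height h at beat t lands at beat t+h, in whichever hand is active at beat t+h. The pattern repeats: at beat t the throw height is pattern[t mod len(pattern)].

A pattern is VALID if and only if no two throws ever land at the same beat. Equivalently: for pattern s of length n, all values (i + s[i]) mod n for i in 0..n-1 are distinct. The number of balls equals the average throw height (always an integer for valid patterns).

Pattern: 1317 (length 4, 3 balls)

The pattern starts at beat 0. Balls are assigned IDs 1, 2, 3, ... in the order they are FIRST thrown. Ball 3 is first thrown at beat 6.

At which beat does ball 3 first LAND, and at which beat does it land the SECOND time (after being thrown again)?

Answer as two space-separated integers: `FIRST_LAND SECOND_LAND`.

Beat 0 (L): throw ball1 h=1 -> lands@1:R; in-air after throw: [b1@1:R]
Beat 1 (R): throw ball1 h=3 -> lands@4:L; in-air after throw: [b1@4:L]
Beat 2 (L): throw ball2 h=1 -> lands@3:R; in-air after throw: [b2@3:R b1@4:L]
Beat 3 (R): throw ball2 h=7 -> lands@10:L; in-air after throw: [b1@4:L b2@10:L]
Beat 4 (L): throw ball1 h=1 -> lands@5:R; in-air after throw: [b1@5:R b2@10:L]
Beat 5 (R): throw ball1 h=3 -> lands@8:L; in-air after throw: [b1@8:L b2@10:L]
Beat 6 (L): throw ball3 h=1 -> lands@7:R; in-air after throw: [b3@7:R b1@8:L b2@10:L]
Beat 7 (R): throw ball3 h=7 -> lands@14:L; in-air after throw: [b1@8:L b2@10:L b3@14:L]
Beat 8 (L): throw ball1 h=1 -> lands@9:R; in-air after throw: [b1@9:R b2@10:L b3@14:L]
Beat 9 (R): throw ball1 h=3 -> lands@12:L; in-air after throw: [b2@10:L b1@12:L b3@14:L]
Beat 10 (L): throw ball2 h=1 -> lands@11:R; in-air after throw: [b2@11:R b1@12:L b3@14:L]
Beat 11 (R): throw ball2 h=7 -> lands@18:L; in-air after throw: [b1@12:L b3@14:L b2@18:L]
Beat 12 (L): throw ball1 h=1 -> lands@13:R; in-air after throw: [b1@13:R b3@14:L b2@18:L]
Beat 13 (R): throw ball1 h=3 -> lands@16:L; in-air after throw: [b3@14:L b1@16:L b2@18:L]
Beat 14 (L): throw ball3 h=1 -> lands@15:R; in-air after throw: [b3@15:R b1@16:L b2@18:L]
Ball 3: thrown@6 h=1 -> first land @7; rethrown@7 h=7 -> second land @14

Answer: 7 14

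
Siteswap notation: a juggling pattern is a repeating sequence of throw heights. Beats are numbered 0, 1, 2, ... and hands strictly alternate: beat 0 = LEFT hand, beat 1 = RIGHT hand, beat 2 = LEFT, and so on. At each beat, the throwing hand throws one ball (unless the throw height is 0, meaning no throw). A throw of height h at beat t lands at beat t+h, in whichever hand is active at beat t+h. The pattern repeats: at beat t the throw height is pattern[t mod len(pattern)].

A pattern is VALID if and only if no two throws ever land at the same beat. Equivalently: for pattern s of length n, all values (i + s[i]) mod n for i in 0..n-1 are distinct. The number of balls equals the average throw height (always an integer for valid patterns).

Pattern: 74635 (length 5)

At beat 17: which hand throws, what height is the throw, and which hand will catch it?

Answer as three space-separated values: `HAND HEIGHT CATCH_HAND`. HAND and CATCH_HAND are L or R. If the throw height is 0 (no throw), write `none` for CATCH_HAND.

Answer: R 6 R

Derivation:
Beat 17: 17 mod 2 = 1, so hand = R
Throw height = pattern[17 mod 5] = pattern[2] = 6
Lands at beat 17+6=23, 23 mod 2 = 1, so catch hand = R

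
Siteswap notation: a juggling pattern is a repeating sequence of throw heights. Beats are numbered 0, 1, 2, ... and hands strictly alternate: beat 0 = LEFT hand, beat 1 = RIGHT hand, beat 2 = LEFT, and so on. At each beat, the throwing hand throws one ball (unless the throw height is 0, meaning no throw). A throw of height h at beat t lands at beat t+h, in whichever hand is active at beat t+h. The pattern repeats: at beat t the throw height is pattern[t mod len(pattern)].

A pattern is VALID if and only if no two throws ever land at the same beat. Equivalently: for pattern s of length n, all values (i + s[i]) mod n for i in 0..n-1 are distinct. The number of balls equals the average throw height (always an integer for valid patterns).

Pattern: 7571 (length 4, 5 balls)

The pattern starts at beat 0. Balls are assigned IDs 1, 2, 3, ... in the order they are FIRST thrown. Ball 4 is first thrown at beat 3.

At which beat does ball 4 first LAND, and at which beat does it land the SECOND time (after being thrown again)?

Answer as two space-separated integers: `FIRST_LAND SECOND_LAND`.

Beat 0 (L): throw ball1 h=7 -> lands@7:R; in-air after throw: [b1@7:R]
Beat 1 (R): throw ball2 h=5 -> lands@6:L; in-air after throw: [b2@6:L b1@7:R]
Beat 2 (L): throw ball3 h=7 -> lands@9:R; in-air after throw: [b2@6:L b1@7:R b3@9:R]
Beat 3 (R): throw ball4 h=1 -> lands@4:L; in-air after throw: [b4@4:L b2@6:L b1@7:R b3@9:R]
Beat 4 (L): throw ball4 h=7 -> lands@11:R; in-air after throw: [b2@6:L b1@7:R b3@9:R b4@11:R]
Beat 5 (R): throw ball5 h=5 -> lands@10:L; in-air after throw: [b2@6:L b1@7:R b3@9:R b5@10:L b4@11:R]
Beat 6 (L): throw ball2 h=7 -> lands@13:R; in-air after throw: [b1@7:R b3@9:R b5@10:L b4@11:R b2@13:R]
Beat 7 (R): throw ball1 h=1 -> lands@8:L; in-air after throw: [b1@8:L b3@9:R b5@10:L b4@11:R b2@13:R]
Beat 8 (L): throw ball1 h=7 -> lands@15:R; in-air after throw: [b3@9:R b5@10:L b4@11:R b2@13:R b1@15:R]
Beat 9 (R): throw ball3 h=5 -> lands@14:L; in-air after throw: [b5@10:L b4@11:R b2@13:R b3@14:L b1@15:R]
Beat 10 (L): throw ball5 h=7 -> lands@17:R; in-air after throw: [b4@11:R b2@13:R b3@14:L b1@15:R b5@17:R]
Beat 11 (R): throw ball4 h=1 -> lands@12:L; in-air after throw: [b4@12:L b2@13:R b3@14:L b1@15:R b5@17:R]
Ball 4: thrown@3 h=1 -> first land @4; rethrown@4 h=7 -> second land @11

Answer: 4 11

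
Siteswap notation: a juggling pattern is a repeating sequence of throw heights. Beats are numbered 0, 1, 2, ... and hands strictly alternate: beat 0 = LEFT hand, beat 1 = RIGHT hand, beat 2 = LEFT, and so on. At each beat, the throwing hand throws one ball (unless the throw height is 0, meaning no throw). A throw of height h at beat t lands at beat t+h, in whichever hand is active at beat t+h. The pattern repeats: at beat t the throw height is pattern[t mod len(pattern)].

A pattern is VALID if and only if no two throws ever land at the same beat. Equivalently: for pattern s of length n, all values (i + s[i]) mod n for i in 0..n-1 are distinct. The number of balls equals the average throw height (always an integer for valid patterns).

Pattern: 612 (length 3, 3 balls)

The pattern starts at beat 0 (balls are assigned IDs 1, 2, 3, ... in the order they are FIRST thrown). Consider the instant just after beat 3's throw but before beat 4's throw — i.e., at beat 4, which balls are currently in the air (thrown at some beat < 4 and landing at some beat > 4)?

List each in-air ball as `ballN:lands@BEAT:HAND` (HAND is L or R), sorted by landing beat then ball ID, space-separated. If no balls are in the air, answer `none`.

Answer: ball1:lands@6:L ball3:lands@9:R

Derivation:
Beat 0 (L): throw ball1 h=6 -> lands@6:L; in-air after throw: [b1@6:L]
Beat 1 (R): throw ball2 h=1 -> lands@2:L; in-air after throw: [b2@2:L b1@6:L]
Beat 2 (L): throw ball2 h=2 -> lands@4:L; in-air after throw: [b2@4:L b1@6:L]
Beat 3 (R): throw ball3 h=6 -> lands@9:R; in-air after throw: [b2@4:L b1@6:L b3@9:R]
Beat 4 (L): throw ball2 h=1 -> lands@5:R; in-air after throw: [b2@5:R b1@6:L b3@9:R]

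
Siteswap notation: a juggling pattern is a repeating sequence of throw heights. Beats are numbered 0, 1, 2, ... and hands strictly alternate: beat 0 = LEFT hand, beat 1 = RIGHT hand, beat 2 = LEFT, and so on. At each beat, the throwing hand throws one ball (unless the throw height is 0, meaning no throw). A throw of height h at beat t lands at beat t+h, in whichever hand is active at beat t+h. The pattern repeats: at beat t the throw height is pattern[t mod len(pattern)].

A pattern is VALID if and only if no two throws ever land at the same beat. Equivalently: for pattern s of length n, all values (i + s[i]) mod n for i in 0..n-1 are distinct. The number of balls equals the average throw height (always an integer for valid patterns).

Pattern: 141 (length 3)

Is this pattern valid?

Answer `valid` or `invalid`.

Answer: valid

Derivation:
i=0: (i + s[i]) mod n = (0 + 1) mod 3 = 1
i=1: (i + s[i]) mod n = (1 + 4) mod 3 = 2
i=2: (i + s[i]) mod n = (2 + 1) mod 3 = 0
Residues: [1, 2, 0], distinct: True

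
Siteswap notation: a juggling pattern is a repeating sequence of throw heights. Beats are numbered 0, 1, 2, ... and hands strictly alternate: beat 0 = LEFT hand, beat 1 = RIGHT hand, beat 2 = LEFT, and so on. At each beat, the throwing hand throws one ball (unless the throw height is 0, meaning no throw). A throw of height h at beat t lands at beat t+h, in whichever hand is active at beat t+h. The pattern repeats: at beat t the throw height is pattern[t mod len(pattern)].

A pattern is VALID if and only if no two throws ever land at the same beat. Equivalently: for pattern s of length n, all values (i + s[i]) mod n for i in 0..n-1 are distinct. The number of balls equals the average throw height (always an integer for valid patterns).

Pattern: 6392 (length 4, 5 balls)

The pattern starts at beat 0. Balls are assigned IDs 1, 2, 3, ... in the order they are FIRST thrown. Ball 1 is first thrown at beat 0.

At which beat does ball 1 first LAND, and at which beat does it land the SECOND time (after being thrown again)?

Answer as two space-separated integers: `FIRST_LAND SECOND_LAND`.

Answer: 6 15

Derivation:
Beat 0 (L): throw ball1 h=6 -> lands@6:L; in-air after throw: [b1@6:L]
Beat 1 (R): throw ball2 h=3 -> lands@4:L; in-air after throw: [b2@4:L b1@6:L]
Beat 2 (L): throw ball3 h=9 -> lands@11:R; in-air after throw: [b2@4:L b1@6:L b3@11:R]
Beat 3 (R): throw ball4 h=2 -> lands@5:R; in-air after throw: [b2@4:L b4@5:R b1@6:L b3@11:R]
Beat 4 (L): throw ball2 h=6 -> lands@10:L; in-air after throw: [b4@5:R b1@6:L b2@10:L b3@11:R]
Beat 5 (R): throw ball4 h=3 -> lands@8:L; in-air after throw: [b1@6:L b4@8:L b2@10:L b3@11:R]
Beat 6 (L): throw ball1 h=9 -> lands@15:R; in-air after throw: [b4@8:L b2@10:L b3@11:R b1@15:R]
Beat 7 (R): throw ball5 h=2 -> lands@9:R; in-air after throw: [b4@8:L b5@9:R b2@10:L b3@11:R b1@15:R]
Beat 8 (L): throw ball4 h=6 -> lands@14:L; in-air after throw: [b5@9:R b2@10:L b3@11:R b4@14:L b1@15:R]
Beat 9 (R): throw ball5 h=3 -> lands@12:L; in-air after throw: [b2@10:L b3@11:R b5@12:L b4@14:L b1@15:R]
Beat 10 (L): throw ball2 h=9 -> lands@19:R; in-air after throw: [b3@11:R b5@12:L b4@14:L b1@15:R b2@19:R]
Beat 11 (R): throw ball3 h=2 -> lands@13:R; in-air after throw: [b5@12:L b3@13:R b4@14:L b1@15:R b2@19:R]
Beat 12 (L): throw ball5 h=6 -> lands@18:L; in-air after throw: [b3@13:R b4@14:L b1@15:R b5@18:L b2@19:R]
Beat 13 (R): throw ball3 h=3 -> lands@16:L; in-air after throw: [b4@14:L b1@15:R b3@16:L b5@18:L b2@19:R]
Beat 14 (L): throw ball4 h=9 -> lands@23:R; in-air after throw: [b1@15:R b3@16:L b5@18:L b2@19:R b4@23:R]
Beat 15 (R): throw ball1 h=2 -> lands@17:R; in-air after throw: [b3@16:L b1@17:R b5@18:L b2@19:R b4@23:R]
Ball 1: thrown@0 h=6 -> first land @6; rethrown@6 h=9 -> second land @15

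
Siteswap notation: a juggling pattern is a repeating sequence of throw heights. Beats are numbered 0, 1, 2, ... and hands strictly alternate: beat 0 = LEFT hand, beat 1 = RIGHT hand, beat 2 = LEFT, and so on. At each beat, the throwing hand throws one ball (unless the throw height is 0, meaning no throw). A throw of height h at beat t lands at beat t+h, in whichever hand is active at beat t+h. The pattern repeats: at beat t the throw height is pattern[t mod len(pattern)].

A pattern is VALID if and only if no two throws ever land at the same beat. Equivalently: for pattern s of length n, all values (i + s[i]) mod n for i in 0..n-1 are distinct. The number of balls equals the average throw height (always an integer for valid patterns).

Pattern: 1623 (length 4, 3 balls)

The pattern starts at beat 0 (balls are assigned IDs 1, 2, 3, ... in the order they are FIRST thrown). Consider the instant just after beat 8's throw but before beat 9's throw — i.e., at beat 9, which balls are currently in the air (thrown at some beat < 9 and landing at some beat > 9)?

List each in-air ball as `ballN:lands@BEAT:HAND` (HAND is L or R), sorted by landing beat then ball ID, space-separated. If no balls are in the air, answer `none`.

Answer: ball1:lands@10:L ball2:lands@11:R

Derivation:
Beat 0 (L): throw ball1 h=1 -> lands@1:R; in-air after throw: [b1@1:R]
Beat 1 (R): throw ball1 h=6 -> lands@7:R; in-air after throw: [b1@7:R]
Beat 2 (L): throw ball2 h=2 -> lands@4:L; in-air after throw: [b2@4:L b1@7:R]
Beat 3 (R): throw ball3 h=3 -> lands@6:L; in-air after throw: [b2@4:L b3@6:L b1@7:R]
Beat 4 (L): throw ball2 h=1 -> lands@5:R; in-air after throw: [b2@5:R b3@6:L b1@7:R]
Beat 5 (R): throw ball2 h=6 -> lands@11:R; in-air after throw: [b3@6:L b1@7:R b2@11:R]
Beat 6 (L): throw ball3 h=2 -> lands@8:L; in-air after throw: [b1@7:R b3@8:L b2@11:R]
Beat 7 (R): throw ball1 h=3 -> lands@10:L; in-air after throw: [b3@8:L b1@10:L b2@11:R]
Beat 8 (L): throw ball3 h=1 -> lands@9:R; in-air after throw: [b3@9:R b1@10:L b2@11:R]
Beat 9 (R): throw ball3 h=6 -> lands@15:R; in-air after throw: [b1@10:L b2@11:R b3@15:R]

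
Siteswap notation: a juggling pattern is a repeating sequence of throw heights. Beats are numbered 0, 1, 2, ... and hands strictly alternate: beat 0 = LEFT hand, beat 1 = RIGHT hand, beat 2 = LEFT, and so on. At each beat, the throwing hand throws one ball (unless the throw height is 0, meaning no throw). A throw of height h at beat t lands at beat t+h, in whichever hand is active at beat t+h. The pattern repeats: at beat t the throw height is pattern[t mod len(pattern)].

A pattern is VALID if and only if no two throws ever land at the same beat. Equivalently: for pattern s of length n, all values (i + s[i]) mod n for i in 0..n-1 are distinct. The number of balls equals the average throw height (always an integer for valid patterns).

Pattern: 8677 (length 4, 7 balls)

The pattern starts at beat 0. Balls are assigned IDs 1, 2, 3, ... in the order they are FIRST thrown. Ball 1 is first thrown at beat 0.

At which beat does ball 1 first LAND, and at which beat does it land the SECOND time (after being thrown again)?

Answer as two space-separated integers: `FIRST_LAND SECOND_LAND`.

Beat 0 (L): throw ball1 h=8 -> lands@8:L; in-air after throw: [b1@8:L]
Beat 1 (R): throw ball2 h=6 -> lands@7:R; in-air after throw: [b2@7:R b1@8:L]
Beat 2 (L): throw ball3 h=7 -> lands@9:R; in-air after throw: [b2@7:R b1@8:L b3@9:R]
Beat 3 (R): throw ball4 h=7 -> lands@10:L; in-air after throw: [b2@7:R b1@8:L b3@9:R b4@10:L]
Beat 4 (L): throw ball5 h=8 -> lands@12:L; in-air after throw: [b2@7:R b1@8:L b3@9:R b4@10:L b5@12:L]
Beat 5 (R): throw ball6 h=6 -> lands@11:R; in-air after throw: [b2@7:R b1@8:L b3@9:R b4@10:L b6@11:R b5@12:L]
Beat 6 (L): throw ball7 h=7 -> lands@13:R; in-air after throw: [b2@7:R b1@8:L b3@9:R b4@10:L b6@11:R b5@12:L b7@13:R]
Beat 7 (R): throw ball2 h=7 -> lands@14:L; in-air after throw: [b1@8:L b3@9:R b4@10:L b6@11:R b5@12:L b7@13:R b2@14:L]
Beat 8 (L): throw ball1 h=8 -> lands@16:L; in-air after throw: [b3@9:R b4@10:L b6@11:R b5@12:L b7@13:R b2@14:L b1@16:L]
Beat 9 (R): throw ball3 h=6 -> lands@15:R; in-air after throw: [b4@10:L b6@11:R b5@12:L b7@13:R b2@14:L b3@15:R b1@16:L]
Beat 10 (L): throw ball4 h=7 -> lands@17:R; in-air after throw: [b6@11:R b5@12:L b7@13:R b2@14:L b3@15:R b1@16:L b4@17:R]
Beat 11 (R): throw ball6 h=7 -> lands@18:L; in-air after throw: [b5@12:L b7@13:R b2@14:L b3@15:R b1@16:L b4@17:R b6@18:L]
Beat 12 (L): throw ball5 h=8 -> lands@20:L; in-air after throw: [b7@13:R b2@14:L b3@15:R b1@16:L b4@17:R b6@18:L b5@20:L]
Beat 13 (R): throw ball7 h=6 -> lands@19:R; in-air after throw: [b2@14:L b3@15:R b1@16:L b4@17:R b6@18:L b7@19:R b5@20:L]
Beat 14 (L): throw ball2 h=7 -> lands@21:R; in-air after throw: [b3@15:R b1@16:L b4@17:R b6@18:L b7@19:R b5@20:L b2@21:R]
Beat 15 (R): throw ball3 h=7 -> lands@22:L; in-air after throw: [b1@16:L b4@17:R b6@18:L b7@19:R b5@20:L b2@21:R b3@22:L]
Beat 16 (L): throw ball1 h=8 -> lands@24:L; in-air after throw: [b4@17:R b6@18:L b7@19:R b5@20:L b2@21:R b3@22:L b1@24:L]
Ball 1: thrown@0 h=8 -> first land @8; rethrown@8 h=8 -> second land @16

Answer: 8 16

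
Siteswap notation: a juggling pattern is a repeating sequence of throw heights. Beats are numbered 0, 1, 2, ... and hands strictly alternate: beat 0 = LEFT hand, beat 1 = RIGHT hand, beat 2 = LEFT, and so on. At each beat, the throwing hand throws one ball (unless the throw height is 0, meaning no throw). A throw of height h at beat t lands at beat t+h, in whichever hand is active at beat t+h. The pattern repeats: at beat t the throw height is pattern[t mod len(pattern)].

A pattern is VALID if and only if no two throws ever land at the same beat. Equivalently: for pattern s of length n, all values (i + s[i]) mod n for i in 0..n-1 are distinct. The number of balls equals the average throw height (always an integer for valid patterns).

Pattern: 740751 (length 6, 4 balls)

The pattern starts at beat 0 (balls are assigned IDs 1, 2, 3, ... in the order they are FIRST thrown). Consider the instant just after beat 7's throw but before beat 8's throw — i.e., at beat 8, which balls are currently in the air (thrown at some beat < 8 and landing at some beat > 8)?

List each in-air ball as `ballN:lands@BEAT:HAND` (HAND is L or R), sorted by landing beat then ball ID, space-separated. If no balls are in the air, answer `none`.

Beat 0 (L): throw ball1 h=7 -> lands@7:R; in-air after throw: [b1@7:R]
Beat 1 (R): throw ball2 h=4 -> lands@5:R; in-air after throw: [b2@5:R b1@7:R]
Beat 3 (R): throw ball3 h=7 -> lands@10:L; in-air after throw: [b2@5:R b1@7:R b3@10:L]
Beat 4 (L): throw ball4 h=5 -> lands@9:R; in-air after throw: [b2@5:R b1@7:R b4@9:R b3@10:L]
Beat 5 (R): throw ball2 h=1 -> lands@6:L; in-air after throw: [b2@6:L b1@7:R b4@9:R b3@10:L]
Beat 6 (L): throw ball2 h=7 -> lands@13:R; in-air after throw: [b1@7:R b4@9:R b3@10:L b2@13:R]
Beat 7 (R): throw ball1 h=4 -> lands@11:R; in-air after throw: [b4@9:R b3@10:L b1@11:R b2@13:R]

Answer: ball4:lands@9:R ball3:lands@10:L ball1:lands@11:R ball2:lands@13:R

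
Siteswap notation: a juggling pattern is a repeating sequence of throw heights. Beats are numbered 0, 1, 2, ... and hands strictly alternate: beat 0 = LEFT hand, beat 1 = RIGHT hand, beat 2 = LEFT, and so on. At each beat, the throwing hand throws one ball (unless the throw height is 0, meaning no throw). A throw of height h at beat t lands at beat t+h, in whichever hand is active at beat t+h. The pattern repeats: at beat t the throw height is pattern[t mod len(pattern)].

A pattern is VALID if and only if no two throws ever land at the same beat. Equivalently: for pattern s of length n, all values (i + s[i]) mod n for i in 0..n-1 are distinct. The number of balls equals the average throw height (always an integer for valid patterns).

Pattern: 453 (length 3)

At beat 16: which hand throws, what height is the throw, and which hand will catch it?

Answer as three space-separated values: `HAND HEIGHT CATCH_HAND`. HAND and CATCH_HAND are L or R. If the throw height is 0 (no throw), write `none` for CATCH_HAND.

Answer: L 5 R

Derivation:
Beat 16: 16 mod 2 = 0, so hand = L
Throw height = pattern[16 mod 3] = pattern[1] = 5
Lands at beat 16+5=21, 21 mod 2 = 1, so catch hand = R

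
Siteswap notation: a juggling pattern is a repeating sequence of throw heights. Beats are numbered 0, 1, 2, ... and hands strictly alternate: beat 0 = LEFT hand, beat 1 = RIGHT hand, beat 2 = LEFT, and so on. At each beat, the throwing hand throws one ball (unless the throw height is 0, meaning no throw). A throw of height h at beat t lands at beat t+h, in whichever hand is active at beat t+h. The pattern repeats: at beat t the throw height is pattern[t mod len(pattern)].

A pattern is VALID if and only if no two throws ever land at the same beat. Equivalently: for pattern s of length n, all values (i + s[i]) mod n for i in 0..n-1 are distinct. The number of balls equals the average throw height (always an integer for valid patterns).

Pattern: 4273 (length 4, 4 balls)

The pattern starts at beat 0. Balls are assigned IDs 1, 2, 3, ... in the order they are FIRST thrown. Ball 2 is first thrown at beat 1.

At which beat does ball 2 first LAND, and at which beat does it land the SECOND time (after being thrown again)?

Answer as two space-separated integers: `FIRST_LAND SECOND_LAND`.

Beat 0 (L): throw ball1 h=4 -> lands@4:L; in-air after throw: [b1@4:L]
Beat 1 (R): throw ball2 h=2 -> lands@3:R; in-air after throw: [b2@3:R b1@4:L]
Beat 2 (L): throw ball3 h=7 -> lands@9:R; in-air after throw: [b2@3:R b1@4:L b3@9:R]
Beat 3 (R): throw ball2 h=3 -> lands@6:L; in-air after throw: [b1@4:L b2@6:L b3@9:R]
Beat 4 (L): throw ball1 h=4 -> lands@8:L; in-air after throw: [b2@6:L b1@8:L b3@9:R]
Beat 5 (R): throw ball4 h=2 -> lands@7:R; in-air after throw: [b2@6:L b4@7:R b1@8:L b3@9:R]
Beat 6 (L): throw ball2 h=7 -> lands@13:R; in-air after throw: [b4@7:R b1@8:L b3@9:R b2@13:R]
Ball 2: thrown@1 h=2 -> first land @3; rethrown@3 h=3 -> second land @6

Answer: 3 6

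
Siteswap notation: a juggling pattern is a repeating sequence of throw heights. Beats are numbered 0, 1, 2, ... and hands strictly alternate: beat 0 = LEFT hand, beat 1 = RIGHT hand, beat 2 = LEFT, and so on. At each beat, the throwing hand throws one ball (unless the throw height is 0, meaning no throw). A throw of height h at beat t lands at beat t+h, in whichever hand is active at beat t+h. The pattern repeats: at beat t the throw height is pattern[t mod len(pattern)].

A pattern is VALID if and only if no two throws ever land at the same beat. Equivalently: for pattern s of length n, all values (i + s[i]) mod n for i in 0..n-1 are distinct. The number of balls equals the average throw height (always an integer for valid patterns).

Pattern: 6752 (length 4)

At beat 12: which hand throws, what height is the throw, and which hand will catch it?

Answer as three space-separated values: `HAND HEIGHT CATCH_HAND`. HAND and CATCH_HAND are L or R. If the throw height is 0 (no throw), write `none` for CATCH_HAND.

Beat 12: 12 mod 2 = 0, so hand = L
Throw height = pattern[12 mod 4] = pattern[0] = 6
Lands at beat 12+6=18, 18 mod 2 = 0, so catch hand = L

Answer: L 6 L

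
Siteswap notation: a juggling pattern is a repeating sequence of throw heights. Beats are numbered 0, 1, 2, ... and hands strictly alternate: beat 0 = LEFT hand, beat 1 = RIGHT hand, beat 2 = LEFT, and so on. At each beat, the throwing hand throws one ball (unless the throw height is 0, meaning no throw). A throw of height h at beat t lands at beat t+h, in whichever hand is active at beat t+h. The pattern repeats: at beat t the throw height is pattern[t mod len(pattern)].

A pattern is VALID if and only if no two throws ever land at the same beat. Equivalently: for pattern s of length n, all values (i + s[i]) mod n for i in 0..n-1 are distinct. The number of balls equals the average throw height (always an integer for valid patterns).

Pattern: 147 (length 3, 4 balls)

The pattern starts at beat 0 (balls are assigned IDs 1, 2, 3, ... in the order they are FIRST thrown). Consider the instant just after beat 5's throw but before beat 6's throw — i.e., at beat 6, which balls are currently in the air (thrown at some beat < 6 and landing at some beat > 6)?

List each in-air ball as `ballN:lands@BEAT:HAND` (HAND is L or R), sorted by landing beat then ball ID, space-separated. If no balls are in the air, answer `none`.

Answer: ball3:lands@8:L ball2:lands@9:R ball1:lands@12:L

Derivation:
Beat 0 (L): throw ball1 h=1 -> lands@1:R; in-air after throw: [b1@1:R]
Beat 1 (R): throw ball1 h=4 -> lands@5:R; in-air after throw: [b1@5:R]
Beat 2 (L): throw ball2 h=7 -> lands@9:R; in-air after throw: [b1@5:R b2@9:R]
Beat 3 (R): throw ball3 h=1 -> lands@4:L; in-air after throw: [b3@4:L b1@5:R b2@9:R]
Beat 4 (L): throw ball3 h=4 -> lands@8:L; in-air after throw: [b1@5:R b3@8:L b2@9:R]
Beat 5 (R): throw ball1 h=7 -> lands@12:L; in-air after throw: [b3@8:L b2@9:R b1@12:L]
Beat 6 (L): throw ball4 h=1 -> lands@7:R; in-air after throw: [b4@7:R b3@8:L b2@9:R b1@12:L]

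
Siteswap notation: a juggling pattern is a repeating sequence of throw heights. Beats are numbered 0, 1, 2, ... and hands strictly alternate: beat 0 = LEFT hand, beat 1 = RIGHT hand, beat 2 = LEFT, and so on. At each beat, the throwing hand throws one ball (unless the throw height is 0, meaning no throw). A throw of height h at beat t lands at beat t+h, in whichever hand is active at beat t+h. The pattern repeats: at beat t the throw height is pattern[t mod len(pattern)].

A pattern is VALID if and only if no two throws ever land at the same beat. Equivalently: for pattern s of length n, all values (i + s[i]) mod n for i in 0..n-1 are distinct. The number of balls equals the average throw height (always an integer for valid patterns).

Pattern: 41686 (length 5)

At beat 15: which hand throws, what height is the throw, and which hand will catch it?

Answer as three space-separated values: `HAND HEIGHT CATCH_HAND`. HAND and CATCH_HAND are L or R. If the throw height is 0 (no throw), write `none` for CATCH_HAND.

Answer: R 4 R

Derivation:
Beat 15: 15 mod 2 = 1, so hand = R
Throw height = pattern[15 mod 5] = pattern[0] = 4
Lands at beat 15+4=19, 19 mod 2 = 1, so catch hand = R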